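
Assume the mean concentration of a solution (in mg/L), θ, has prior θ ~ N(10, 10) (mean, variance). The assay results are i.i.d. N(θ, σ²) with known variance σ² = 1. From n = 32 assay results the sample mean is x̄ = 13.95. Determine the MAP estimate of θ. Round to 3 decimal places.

θ̂_MAP = 13.938

n = 32, x̄ = 13.95.
For a Normal prior and Normal likelihood with known variance, the posterior is Normal; its mode equals its mean, the precision-weighted average.
Prior precision 1/σ₀² = 1/10 = 0.1; data precision n/σ² = 32/1 = 32.
θ̂ = (0.1·10 + 32·13.95) / (0.1 + 32) = 447.4/32.1 = 4474/321 ≈ 13.938.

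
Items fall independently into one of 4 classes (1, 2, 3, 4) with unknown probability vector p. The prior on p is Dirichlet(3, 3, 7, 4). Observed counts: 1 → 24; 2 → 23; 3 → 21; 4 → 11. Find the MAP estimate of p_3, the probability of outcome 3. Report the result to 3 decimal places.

The posterior is Dirichlet(αᵢ + nᵢ) = Dirichlet(27, 26, 28, 15).
For a Dirichlet(a₁,…,a_K) with all aᵢ > 1, the mode has j-th component (aⱼ − 1)/(Σaᵢ − K).
Here Σaᵢ = 96 and K = 4, so p_3 = (28 − 1)/(96 − 4) = 27/92 ≈ 0.293.

MAP estimate: 0.293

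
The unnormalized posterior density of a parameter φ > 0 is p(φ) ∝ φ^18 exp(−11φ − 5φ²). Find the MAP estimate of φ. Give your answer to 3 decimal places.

ℓ'(φ) = 18/φ − 11 − 10φ. Setting this to zero and multiplying by φ: 10φ² + 11φ − 18 = 0.
φ = (−11 + √(11² + 4·10·18)) / (2·10) = (−11 + √841) / 20 = (−11 + 29)/20 = 9/10.
ℓ''(φ) = −18/φ² − 10 < 0, confirming a maximum.

φ̂_MAP = 0.900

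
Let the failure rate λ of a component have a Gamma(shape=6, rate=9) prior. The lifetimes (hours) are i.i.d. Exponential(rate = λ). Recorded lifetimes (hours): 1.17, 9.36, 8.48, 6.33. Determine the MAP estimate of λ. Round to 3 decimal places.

The Exponential(rate=λ) likelihood is ∝ λ^n e^(−λΣtᵢ). Here n = 4 and Σtᵢ = 1.17 + 9.36 + 8.48 + 6.33 = 25.34.
Posterior ∝ λ^5e^(−9λ) · λ^4e^(−25.34λ) = λ^9e^(−34.34λ), i.e. Gamma(10, 34.34).
Mode = (a−1)/b = 9/34.34 ≈ 0.262.

λ̂_MAP = 0.262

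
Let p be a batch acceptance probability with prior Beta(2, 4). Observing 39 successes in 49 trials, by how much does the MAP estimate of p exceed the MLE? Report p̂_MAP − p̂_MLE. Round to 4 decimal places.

MAP − MLE = -0.0412

Posterior is Beta(41, 14); MAP = (41−1)/(55−2) = 40/53 ≈ 0.75472.
MLE ignores the prior: p̂_MLE = k/n = 39/49 ≈ 0.79592.
Difference = 40/53 − 39/49 = -107/2597 ≈ -0.0412.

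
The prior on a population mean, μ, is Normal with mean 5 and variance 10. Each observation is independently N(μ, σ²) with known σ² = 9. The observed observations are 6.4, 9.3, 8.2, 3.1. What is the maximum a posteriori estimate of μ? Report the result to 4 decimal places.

μ̂_MAP = 6.4286

n = 4; x̄ = (6.4 + 9.3 + 8.2 + 3.1)/4 = 27/4 = 6.75.
For a Normal prior and Normal likelihood with known variance, the posterior is Normal; its mode equals its mean, the precision-weighted average.
Prior precision 1/σ₀² = 1/10 = 0.1; data precision n/σ² = 4/9.
μ̂ = (0.1·5 + (4/9)·6.75) / (0.1 + 4/9) = 3.5/(49/90) = 45/7 ≈ 6.4286.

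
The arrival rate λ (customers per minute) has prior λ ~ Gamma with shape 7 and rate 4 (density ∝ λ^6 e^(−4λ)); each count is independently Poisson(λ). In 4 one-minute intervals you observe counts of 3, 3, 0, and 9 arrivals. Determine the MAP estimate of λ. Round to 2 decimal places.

Σxᵢ = 3+3+0+9 = 15, with n = 4.
Posterior ∝ λ^6e^(−4λ) · λ^15e^(−4λ) = λ^21e^(−8λ), i.e. Gamma(shape=22, rate=8).
The mode of a Gamma(a, b) with a ≥ 1 (shape–rate) is (a−1)/b = 21/8 ≈ 2.63.

λ̂_MAP = 2.63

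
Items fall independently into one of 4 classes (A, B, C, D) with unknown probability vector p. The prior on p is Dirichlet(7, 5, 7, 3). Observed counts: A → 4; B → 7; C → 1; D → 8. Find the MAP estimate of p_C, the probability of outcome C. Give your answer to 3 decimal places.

MAP estimate of p_C = 0.184

The posterior is Dirichlet(αᵢ + nᵢ) = Dirichlet(11, 12, 8, 11).
For a Dirichlet(a₁,…,a_K) with all aᵢ > 1, the mode has j-th component (aⱼ − 1)/(Σaᵢ − K).
Here Σaᵢ = 42 and K = 4, so p_C = (8 − 1)/(42 − 4) = 7/38 ≈ 0.184.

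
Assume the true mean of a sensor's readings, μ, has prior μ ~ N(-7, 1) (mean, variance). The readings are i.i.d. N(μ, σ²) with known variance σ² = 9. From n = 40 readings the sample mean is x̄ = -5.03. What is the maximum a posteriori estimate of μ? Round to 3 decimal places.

μ̂_MAP = -5.392

n = 40, x̄ = -5.03.
For a Normal prior and Normal likelihood with known variance, the posterior is Normal; its mode equals its mean, the precision-weighted average.
Prior precision 1/σ₀² = 1/1 = 1; data precision n/σ² = 40/9.
μ̂ = (1·(-7) + (40/9)·(-5.03)) / (1 + 40/9) = (-1321/45)/(49/9) = -1321/245 ≈ -5.392.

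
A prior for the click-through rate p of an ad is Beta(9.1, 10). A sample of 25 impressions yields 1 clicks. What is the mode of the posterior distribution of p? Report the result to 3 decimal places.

Prior: Beta(9.1, 10).
Data: 1 success in 25 trials. The binomial likelihood contributes p(1−p)^24, so the posterior is Beta(9.1+1, 10+24) = Beta(10.1, 34).
For Beta(a, b) with a, b > 1 the mode is (a−1)/(a+b−2) = 9.1/42.1 ≈ 0.216.

p̂_MAP = 0.216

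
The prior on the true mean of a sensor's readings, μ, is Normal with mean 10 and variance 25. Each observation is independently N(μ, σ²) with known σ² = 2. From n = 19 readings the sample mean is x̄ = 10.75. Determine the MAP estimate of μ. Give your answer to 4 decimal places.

μ̂_MAP = 10.7469

n = 19, x̄ = 10.75.
For a Normal prior and Normal likelihood with known variance, the posterior is Normal; its mode equals its mean, the precision-weighted average.
Prior precision 1/σ₀² = 1/25 = 0.04; data precision n/σ² = 19/2 = 9.5.
μ̂ = (0.04·10 + 9.5·10.75) / (0.04 + 9.5) = 102.525/9.54 = 6835/636 ≈ 10.7469.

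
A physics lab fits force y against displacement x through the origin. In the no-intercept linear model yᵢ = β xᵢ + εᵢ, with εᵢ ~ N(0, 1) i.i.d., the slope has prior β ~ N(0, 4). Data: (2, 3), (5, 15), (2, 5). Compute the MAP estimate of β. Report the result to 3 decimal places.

log p(β | y) = −Σ(yᵢ − βxᵢ)²/(2·1) − β²/(2·4) + const.
Setting the derivative to zero: Σxᵢ(yᵢ − βxᵢ)/1 − β/4 = 0, so β = Σxᵢyᵢ / (Σxᵢ² + σ²/τ²).
Σxᵢyᵢ = 2·3 + 5·15 + 2·5 = 91; Σxᵢ² = 33; σ²/τ² = 0.25.
β̂_MAP = 91 / (33 + 0.25) = 91/33.25 ≈ 2.737.

β̂_MAP = 2.737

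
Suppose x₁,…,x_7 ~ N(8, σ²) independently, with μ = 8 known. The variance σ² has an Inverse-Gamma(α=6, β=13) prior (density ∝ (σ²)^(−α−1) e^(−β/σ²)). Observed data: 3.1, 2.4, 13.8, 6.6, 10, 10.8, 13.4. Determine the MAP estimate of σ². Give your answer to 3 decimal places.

Sum of squared deviations about the known mean: SS = (3.1−8)² + (2.4−8)² + (13.8−8)² + (6.6−8)² + (10−8)² + (10.8−8)² + (13.4−8)² = 131.97.
The Normal likelihood contributes (σ²)^(−n/2) exp(−SS/(2σ²)), so the posterior is Inverse-Gamma(α + n/2, β + SS/2) = Inverse-Gamma(9.5, 78.985).
The mode of Inverse-Gamma(a, b) is b/(a+1) = 78.985/10.5 ≈ 7.522.

σ̂²_MAP = 7.522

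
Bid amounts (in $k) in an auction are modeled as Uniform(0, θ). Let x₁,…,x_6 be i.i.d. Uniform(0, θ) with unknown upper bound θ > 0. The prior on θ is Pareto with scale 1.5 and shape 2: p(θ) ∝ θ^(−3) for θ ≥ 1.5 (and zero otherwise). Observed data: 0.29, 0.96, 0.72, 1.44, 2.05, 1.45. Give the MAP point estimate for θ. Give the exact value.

θ̂_MAP = 2.05

The Uniform(0, θ) likelihood is θ^(−n) for θ ≥ max(xᵢ), zero otherwise. Here max(xᵢ) = 2.05.
Posterior ∝ θ^(−3) · θ^(−6) = θ^(−9) on θ ≥ max(1.5, 2.05) = 2.05.
This density is strictly decreasing in θ, so the posterior mode lies at the lower boundary of the support.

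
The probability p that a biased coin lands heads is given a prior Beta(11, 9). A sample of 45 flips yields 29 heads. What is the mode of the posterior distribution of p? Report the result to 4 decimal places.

p̂_MAP = 0.6190

Prior: Beta(11, 9).
Data: 29 successes in 45 trials. The binomial likelihood contributes p^29(1−p)^16, so the posterior is Beta(11+29, 9+16) = Beta(40, 25).
For Beta(a, b) with a, b > 1 the mode is (a−1)/(a+b−2) = 39/63 ≈ 0.6190.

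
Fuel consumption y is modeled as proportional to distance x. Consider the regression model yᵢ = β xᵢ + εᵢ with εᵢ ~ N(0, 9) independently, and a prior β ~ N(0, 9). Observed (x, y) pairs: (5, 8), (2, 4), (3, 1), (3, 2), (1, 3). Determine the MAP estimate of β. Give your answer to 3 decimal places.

β̂_MAP = 1.224

log p(β | y) = −Σ(yᵢ − βxᵢ)²/(2·9) − β²/(2·9) + const.
Setting the derivative to zero: Σxᵢ(yᵢ − βxᵢ)/9 − β/9 = 0, so β = Σxᵢyᵢ / (Σxᵢ² + σ²/τ²).
Σxᵢyᵢ = 5·8 + 2·4 + 3·1 + 3·2 + 1·3 = 60; Σxᵢ² = 48; σ²/τ² = 1.
β̂_MAP = 60 / (48 + 1) = 60/49 ≈ 1.224.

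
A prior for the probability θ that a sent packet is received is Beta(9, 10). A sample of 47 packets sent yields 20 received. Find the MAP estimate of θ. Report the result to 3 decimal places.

θ̂_MAP = 0.438

Prior: Beta(9, 10).
Data: 20 successes in 47 trials. The binomial likelihood contributes θ^20(1−θ)^27, so the posterior is Beta(9+20, 10+27) = Beta(29, 37).
For Beta(a, b) with a, b > 1 the mode is (a−1)/(a+b−2) = 28/64 ≈ 0.438.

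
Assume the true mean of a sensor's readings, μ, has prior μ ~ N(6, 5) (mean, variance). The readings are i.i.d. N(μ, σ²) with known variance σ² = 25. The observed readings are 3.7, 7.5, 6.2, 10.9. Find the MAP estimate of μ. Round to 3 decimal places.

μ̂_MAP = 6.478

n = 4; x̄ = (3.7 + 7.5 + 6.2 + 10.9)/4 = 28.3/4 = 7.075.
For a Normal prior and Normal likelihood with known variance, the posterior is Normal; its mode equals its mean, the precision-weighted average.
Prior precision 1/σ₀² = 1/5 = 0.2; data precision n/σ² = 4/25 = 0.16.
μ̂ = (0.2·6 + 0.16·7.075) / (0.2 + 0.16) = 2.332/0.36 = 583/90 ≈ 6.478.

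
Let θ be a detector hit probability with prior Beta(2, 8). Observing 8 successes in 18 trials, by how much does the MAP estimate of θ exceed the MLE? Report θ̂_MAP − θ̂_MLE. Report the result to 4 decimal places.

MAP − MLE = -0.0983

Posterior is Beta(10, 18); MAP = (10−1)/(28−2) = 9/26 ≈ 0.34615.
MLE ignores the prior: θ̂_MLE = k/n = 8/18 ≈ 0.44444.
Difference = 9/26 − 8/18 = -23/234 ≈ -0.0983.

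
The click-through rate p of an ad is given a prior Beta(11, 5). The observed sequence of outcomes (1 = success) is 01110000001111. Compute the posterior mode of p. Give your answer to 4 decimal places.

Prior: Beta(11, 5).
Data: 7 successes in 14 trials (from the sequence). The binomial likelihood contributes p^7(1−p)^7, so the posterior is Beta(11+7, 5+7) = Beta(18, 12).
For Beta(a, b) with a, b > 1 the mode is (a−1)/(a+b−2) = 17/28 ≈ 0.6071.

p̂_MAP = 0.6071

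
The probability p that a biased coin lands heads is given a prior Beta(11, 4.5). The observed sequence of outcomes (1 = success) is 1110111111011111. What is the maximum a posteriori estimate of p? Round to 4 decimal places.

Prior: Beta(11, 4.5).
Data: 14 successes in 16 trials (from the sequence). The binomial likelihood contributes p^14(1−p)^2, so the posterior is Beta(11+14, 4.5+2) = Beta(25, 6.5).
For Beta(a, b) with a, b > 1 the mode is (a−1)/(a+b−2) = 24/29.5 ≈ 0.8136.

p̂_MAP = 0.8136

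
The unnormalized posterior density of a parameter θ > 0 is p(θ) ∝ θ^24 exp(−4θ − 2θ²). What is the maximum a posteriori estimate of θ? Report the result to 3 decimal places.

ℓ'(θ) = 24/θ − 4 − 4θ. Setting this to zero and multiplying by θ: 4θ² + 4θ − 24 = 0.
θ = (−4 + √(4² + 4·4·24)) / (2·4) = (−4 + √400) / 8 = (−4 + 20)/8 = 2.
ℓ''(θ) = −24/θ² − 4 < 0, confirming a maximum.

θ̂_MAP = 2.000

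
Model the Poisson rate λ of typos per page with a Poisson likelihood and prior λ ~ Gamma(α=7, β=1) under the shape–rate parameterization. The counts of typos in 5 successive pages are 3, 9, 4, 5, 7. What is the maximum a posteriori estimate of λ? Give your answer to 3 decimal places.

λ̂_MAP = 5.667

Σxᵢ = 3+9+4+5+7 = 28, with n = 5.
Posterior ∝ λ^6e^(−1λ) · λ^28e^(−5λ) = λ^34e^(−6λ), i.e. Gamma(shape=35, rate=6).
The mode of a Gamma(a, b) with a ≥ 1 (shape–rate) is (a−1)/b = 34/6 ≈ 5.667.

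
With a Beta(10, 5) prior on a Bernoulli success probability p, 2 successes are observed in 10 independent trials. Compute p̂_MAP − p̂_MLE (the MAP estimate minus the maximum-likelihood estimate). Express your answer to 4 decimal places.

MAP − MLE = 0.2783

Posterior is Beta(12, 13); MAP = (12−1)/(25−2) = 11/23 ≈ 0.47826.
MLE ignores the prior: p̂_MLE = k/n = 2/10 ≈ 0.20000.
Difference = 11/23 − 2/10 = 32/115 ≈ 0.2783.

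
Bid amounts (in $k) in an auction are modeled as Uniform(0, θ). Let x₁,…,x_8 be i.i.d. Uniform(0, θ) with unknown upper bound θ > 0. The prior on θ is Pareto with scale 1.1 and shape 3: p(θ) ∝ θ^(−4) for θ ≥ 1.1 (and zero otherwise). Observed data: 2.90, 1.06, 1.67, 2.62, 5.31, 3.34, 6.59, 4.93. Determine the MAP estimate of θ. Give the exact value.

The Uniform(0, θ) likelihood is θ^(−n) for θ ≥ max(xᵢ), zero otherwise. Here max(xᵢ) = 6.59.
Posterior ∝ θ^(−4) · θ^(−8) = θ^(−12) on θ ≥ max(1.1, 6.59) = 6.59.
This density is strictly decreasing in θ, so the posterior mode lies at the lower boundary of the support.

θ̂_MAP = 6.59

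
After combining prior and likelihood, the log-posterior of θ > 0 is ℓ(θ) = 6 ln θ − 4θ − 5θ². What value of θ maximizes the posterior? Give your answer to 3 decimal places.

ℓ'(θ) = 6/θ − 4 − 10θ. Setting this to zero and multiplying by θ: 10θ² + 4θ − 6 = 0.
θ = (−4 + √(4² + 4·10·6)) / (2·10) = (−4 + √256) / 20 = (−4 + 16)/20 = 3/5.
ℓ''(θ) = −6/θ² − 10 < 0, confirming a maximum.

θ̂_MAP = 0.600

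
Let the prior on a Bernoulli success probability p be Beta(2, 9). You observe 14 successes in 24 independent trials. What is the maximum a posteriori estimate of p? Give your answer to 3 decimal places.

Prior: Beta(2, 9).
Data: 14 successes in 24 trials. The binomial likelihood contributes p^14(1−p)^10, so the posterior is Beta(2+14, 9+10) = Beta(16, 19).
For Beta(a, b) with a, b > 1 the mode is (a−1)/(a+b−2) = 15/33 ≈ 0.455.

p̂_MAP = 0.455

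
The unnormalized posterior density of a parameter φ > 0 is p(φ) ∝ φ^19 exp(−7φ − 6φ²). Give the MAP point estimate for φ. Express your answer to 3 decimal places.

ℓ'(φ) = 19/φ − 7 − 12φ. Setting this to zero and multiplying by φ: 12φ² + 7φ − 19 = 0.
φ = (−7 + √(7² + 4·12·19)) / (2·12) = (−7 + √961) / 24 = (−7 + 31)/24 = 1.
ℓ''(φ) = −19/φ² − 12 < 0, confirming a maximum.

φ̂_MAP = 1.000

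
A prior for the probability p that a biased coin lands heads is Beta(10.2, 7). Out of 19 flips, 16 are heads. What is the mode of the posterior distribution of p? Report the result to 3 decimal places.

p̂_MAP = 0.737

Prior: Beta(10.2, 7).
Data: 16 successes in 19 trials. The binomial likelihood contributes p^16(1−p)^3, so the posterior is Beta(10.2+16, 7+3) = Beta(26.2, 10).
For Beta(a, b) with a, b > 1 the mode is (a−1)/(a+b−2) = 25.2/34.2 ≈ 0.737.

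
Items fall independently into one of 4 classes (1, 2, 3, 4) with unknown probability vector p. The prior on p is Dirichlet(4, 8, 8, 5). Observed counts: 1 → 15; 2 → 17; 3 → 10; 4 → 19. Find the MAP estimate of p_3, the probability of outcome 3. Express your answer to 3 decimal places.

The posterior is Dirichlet(αᵢ + nᵢ) = Dirichlet(19, 25, 18, 24).
For a Dirichlet(a₁,…,a_K) with all aᵢ > 1, the mode has j-th component (aⱼ − 1)/(Σaᵢ − K).
Here Σaᵢ = 86 and K = 4, so p_3 = (18 − 1)/(86 − 4) = 17/82 ≈ 0.207.

MAP estimate: 0.207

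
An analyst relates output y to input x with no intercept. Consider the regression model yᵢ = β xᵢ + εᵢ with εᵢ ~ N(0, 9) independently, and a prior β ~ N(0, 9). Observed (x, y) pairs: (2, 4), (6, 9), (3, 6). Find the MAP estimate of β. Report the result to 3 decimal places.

β̂_MAP = 1.600

log p(β | y) = −Σ(yᵢ − βxᵢ)²/(2·9) − β²/(2·9) + const.
Setting the derivative to zero: Σxᵢ(yᵢ − βxᵢ)/9 − β/9 = 0, so β = Σxᵢyᵢ / (Σxᵢ² + σ²/τ²).
Σxᵢyᵢ = 2·4 + 6·9 + 3·6 = 80; Σxᵢ² = 49; σ²/τ² = 1.
β̂_MAP = 80 / (49 + 1) = 80/50 ≈ 1.600.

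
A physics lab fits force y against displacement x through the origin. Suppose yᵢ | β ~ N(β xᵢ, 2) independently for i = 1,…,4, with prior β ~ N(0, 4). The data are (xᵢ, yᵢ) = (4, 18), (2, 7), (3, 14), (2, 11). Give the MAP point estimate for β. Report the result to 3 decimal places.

β̂_MAP = 4.478

log p(β | y) = −Σ(yᵢ − βxᵢ)²/(2·2) − β²/(2·4) + const.
Setting the derivative to zero: Σxᵢ(yᵢ − βxᵢ)/2 − β/4 = 0, so β = Σxᵢyᵢ / (Σxᵢ² + σ²/τ²).
Σxᵢyᵢ = 4·18 + 2·7 + 3·14 + 2·11 = 150; Σxᵢ² = 33; σ²/τ² = 0.5.
β̂_MAP = 150 / (33 + 0.5) = 150/33.5 ≈ 4.478.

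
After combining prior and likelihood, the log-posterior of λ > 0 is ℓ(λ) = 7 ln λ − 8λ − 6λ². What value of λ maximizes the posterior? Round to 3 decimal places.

ℓ'(λ) = 7/λ − 8 − 12λ. Setting this to zero and multiplying by λ: 12λ² + 8λ − 7 = 0.
λ = (−8 + √(8² + 4·12·7)) / (2·12) = (−8 + √400) / 24 = (−8 + 20)/24 = 1/2.
ℓ''(λ) = −7/λ² − 12 < 0, confirming a maximum.

λ̂_MAP = 0.500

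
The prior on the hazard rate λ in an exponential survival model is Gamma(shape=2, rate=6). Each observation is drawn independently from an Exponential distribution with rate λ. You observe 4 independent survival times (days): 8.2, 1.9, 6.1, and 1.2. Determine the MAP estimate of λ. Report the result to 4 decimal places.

λ̂_MAP = 0.2137

The Exponential(rate=λ) likelihood is ∝ λ^n e^(−λΣtᵢ). Here n = 4 and Σtᵢ = 8.2 + 1.9 + 6.1 + 1.2 = 17.4.
Posterior ∝ λe^(−6λ) · λ^4e^(−17.4λ) = λ^5e^(−23.4λ), i.e. Gamma(6, 23.4).
Mode = (a−1)/b = 5/23.4 ≈ 0.2137.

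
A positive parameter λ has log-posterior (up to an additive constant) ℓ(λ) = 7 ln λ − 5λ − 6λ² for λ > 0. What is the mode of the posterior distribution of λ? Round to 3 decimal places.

ℓ'(λ) = 7/λ − 5 − 12λ. Setting this to zero and multiplying by λ: 12λ² + 5λ − 7 = 0.
λ = (−5 + √(5² + 4·12·7)) / (2·12) = (−5 + √361) / 24 = (−5 + 19)/24 = 7/12.
ℓ''(λ) = −7/λ² − 12 < 0, confirming a maximum.

λ̂_MAP = 0.583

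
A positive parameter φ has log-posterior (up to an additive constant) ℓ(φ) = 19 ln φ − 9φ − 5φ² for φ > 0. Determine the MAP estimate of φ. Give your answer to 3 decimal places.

φ̂_MAP = 1.000

ℓ'(φ) = 19/φ − 9 − 10φ. Setting this to zero and multiplying by φ: 10φ² + 9φ − 19 = 0.
φ = (−9 + √(9² + 4·10·19)) / (2·10) = (−9 + √841) / 20 = (−9 + 29)/20 = 1.
ℓ''(φ) = −19/φ² − 10 < 0, confirming a maximum.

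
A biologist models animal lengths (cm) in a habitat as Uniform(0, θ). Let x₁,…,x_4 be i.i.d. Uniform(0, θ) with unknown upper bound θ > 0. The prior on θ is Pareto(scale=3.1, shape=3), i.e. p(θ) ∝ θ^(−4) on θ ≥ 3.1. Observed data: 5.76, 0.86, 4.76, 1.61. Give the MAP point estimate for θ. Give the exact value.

θ̂_MAP = 5.76

The Uniform(0, θ) likelihood is θ^(−n) for θ ≥ max(xᵢ), zero otherwise. Here max(xᵢ) = 5.76.
Posterior ∝ θ^(−4) · θ^(−4) = θ^(−8) on θ ≥ max(3.1, 5.76) = 5.76.
This density is strictly decreasing in θ, so the posterior mode lies at the lower boundary of the support.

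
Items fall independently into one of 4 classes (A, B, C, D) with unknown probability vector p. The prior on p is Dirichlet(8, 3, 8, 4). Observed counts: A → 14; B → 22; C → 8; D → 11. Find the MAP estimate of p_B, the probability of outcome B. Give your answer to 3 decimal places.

MAP estimate of p_B = 0.324

The posterior is Dirichlet(αᵢ + nᵢ) = Dirichlet(22, 25, 16, 15).
For a Dirichlet(a₁,…,a_K) with all aᵢ > 1, the mode has j-th component (aⱼ − 1)/(Σaᵢ − K).
Here Σaᵢ = 78 and K = 4, so p_B = (25 − 1)/(78 − 4) = 24/74 ≈ 0.324.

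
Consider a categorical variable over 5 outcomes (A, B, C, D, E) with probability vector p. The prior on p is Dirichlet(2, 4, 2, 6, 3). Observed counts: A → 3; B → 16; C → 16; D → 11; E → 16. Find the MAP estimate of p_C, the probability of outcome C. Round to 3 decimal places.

The posterior is Dirichlet(αᵢ + nᵢ) = Dirichlet(5, 20, 18, 17, 19).
For a Dirichlet(a₁,…,a_K) with all aᵢ > 1, the mode has j-th component (aⱼ − 1)/(Σaᵢ − K).
Here Σaᵢ = 79 and K = 5, so p_C = (18 − 1)/(79 − 5) = 17/74 ≈ 0.230.

MAP estimate of p_C = 0.230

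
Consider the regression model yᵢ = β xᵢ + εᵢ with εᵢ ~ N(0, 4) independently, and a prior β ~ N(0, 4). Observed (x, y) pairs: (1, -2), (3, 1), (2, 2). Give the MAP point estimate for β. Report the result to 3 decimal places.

β̂_MAP = 0.333

log p(β | y) = −Σ(yᵢ − βxᵢ)²/(2·4) − β²/(2·4) + const.
Setting the derivative to zero: Σxᵢ(yᵢ − βxᵢ)/4 − β/4 = 0, so β = Σxᵢyᵢ / (Σxᵢ² + σ²/τ²).
Σxᵢyᵢ = 1·(-2) + 3·1 + 2·2 = 5; Σxᵢ² = 14; σ²/τ² = 1.
β̂_MAP = 5 / (14 + 1) = 5/15 ≈ 0.333.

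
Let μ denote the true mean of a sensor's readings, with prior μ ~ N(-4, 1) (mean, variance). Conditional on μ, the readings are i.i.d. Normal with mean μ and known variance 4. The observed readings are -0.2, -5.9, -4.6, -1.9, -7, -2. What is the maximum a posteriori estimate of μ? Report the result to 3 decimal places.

μ̂_MAP = -3.760

n = 6; x̄ = ((-0.2) + (-5.9) + (-4.6) + (-1.9) + (-7) + (-2))/6 = -21.6/6 = -3.6.
For a Normal prior and Normal likelihood with known variance, the posterior is Normal; its mode equals its mean, the precision-weighted average.
Prior precision 1/σ₀² = 1/1 = 1; data precision n/σ² = 6/4 = 1.5.
μ̂ = (1·(-4) + 1.5·(-3.6)) / (1 + 1.5) = (-9.4)/2.5 = -3.760.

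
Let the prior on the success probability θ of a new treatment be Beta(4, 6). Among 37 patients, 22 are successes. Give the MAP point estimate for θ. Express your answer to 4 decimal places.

θ̂_MAP = 0.5556

Prior: Beta(4, 6).
Data: 22 successes in 37 trials. The binomial likelihood contributes θ^22(1−θ)^15, so the posterior is Beta(4+22, 6+15) = Beta(26, 21).
For Beta(a, b) with a, b > 1 the mode is (a−1)/(a+b−2) = 25/45 ≈ 0.5556.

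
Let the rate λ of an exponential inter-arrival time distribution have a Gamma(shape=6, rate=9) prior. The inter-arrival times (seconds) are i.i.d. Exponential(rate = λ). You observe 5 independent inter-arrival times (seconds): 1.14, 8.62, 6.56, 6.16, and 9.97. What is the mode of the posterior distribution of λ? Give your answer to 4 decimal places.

The Exponential(rate=λ) likelihood is ∝ λ^n e^(−λΣtᵢ). Here n = 5 and Σtᵢ = 1.14 + 8.62 + 6.56 + 6.16 + 9.97 = 32.45.
Posterior ∝ λ^5e^(−9λ) · λ^5e^(−32.45λ) = λ^10e^(−41.45λ), i.e. Gamma(11, 41.45).
Mode = (a−1)/b = 10/41.45 ≈ 0.2413.

λ̂_MAP = 0.2413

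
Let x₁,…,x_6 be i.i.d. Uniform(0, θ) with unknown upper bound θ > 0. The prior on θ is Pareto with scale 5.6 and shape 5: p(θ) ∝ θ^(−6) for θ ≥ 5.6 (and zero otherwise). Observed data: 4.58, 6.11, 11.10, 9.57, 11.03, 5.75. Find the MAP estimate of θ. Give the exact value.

θ̂_MAP = 11.10

The Uniform(0, θ) likelihood is θ^(−n) for θ ≥ max(xᵢ), zero otherwise. Here max(xᵢ) = 11.10.
Posterior ∝ θ^(−6) · θ^(−6) = θ^(−12) on θ ≥ max(5.6, 11.10) = 11.10.
This density is strictly decreasing in θ, so the posterior mode lies at the lower boundary of the support.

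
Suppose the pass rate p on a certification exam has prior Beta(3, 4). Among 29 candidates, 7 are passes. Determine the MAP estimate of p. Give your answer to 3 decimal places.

p̂_MAP = 0.265

Prior: Beta(3, 4).
Data: 7 successes in 29 trials. The binomial likelihood contributes p^7(1−p)^22, so the posterior is Beta(3+7, 4+22) = Beta(10, 26).
For Beta(a, b) with a, b > 1 the mode is (a−1)/(a+b−2) = 9/34 ≈ 0.265.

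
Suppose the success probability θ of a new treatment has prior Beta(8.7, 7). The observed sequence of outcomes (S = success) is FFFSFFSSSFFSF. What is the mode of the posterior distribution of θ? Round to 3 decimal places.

Prior: Beta(8.7, 7).
Data: 5 successes in 13 trials (from the sequence). The binomial likelihood contributes θ^5(1−θ)^8, so the posterior is Beta(8.7+5, 7+8) = Beta(13.7, 15).
For Beta(a, b) with a, b > 1 the mode is (a−1)/(a+b−2) = 12.7/26.7 ≈ 0.476.

θ̂_MAP = 0.476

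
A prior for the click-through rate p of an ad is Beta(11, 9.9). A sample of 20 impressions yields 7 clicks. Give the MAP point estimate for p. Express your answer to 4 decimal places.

Prior: Beta(11, 9.9).
Data: 7 successes in 20 trials. The binomial likelihood contributes p^7(1−p)^13, so the posterior is Beta(11+7, 9.9+13) = Beta(18, 22.9).
For Beta(a, b) with a, b > 1 the mode is (a−1)/(a+b−2) = 17/38.9 ≈ 0.4370.

p̂_MAP = 0.4370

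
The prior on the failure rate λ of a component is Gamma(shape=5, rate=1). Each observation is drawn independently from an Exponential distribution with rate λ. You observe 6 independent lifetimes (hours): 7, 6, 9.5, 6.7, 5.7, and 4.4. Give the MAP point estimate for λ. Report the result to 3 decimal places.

The Exponential(rate=λ) likelihood is ∝ λ^n e^(−λΣtᵢ). Here n = 6 and Σtᵢ = 7 + 6 + 9.5 + 6.7 + 5.7 + 4.4 = 39.3.
Posterior ∝ λ^4e^(−1λ) · λ^6e^(−39.3λ) = λ^10e^(−40.3λ), i.e. Gamma(11, 40.3).
Mode = (a−1)/b = 10/40.3 ≈ 0.248.

λ̂_MAP = 0.248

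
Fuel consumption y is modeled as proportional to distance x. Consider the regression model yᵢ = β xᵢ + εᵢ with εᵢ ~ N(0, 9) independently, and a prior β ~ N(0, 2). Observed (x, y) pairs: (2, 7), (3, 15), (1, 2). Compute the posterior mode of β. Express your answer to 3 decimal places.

log p(β | y) = −Σ(yᵢ − βxᵢ)²/(2·9) − β²/(2·2) + const.
Setting the derivative to zero: Σxᵢ(yᵢ − βxᵢ)/9 − β/2 = 0, so β = Σxᵢyᵢ / (Σxᵢ² + σ²/τ²).
Σxᵢyᵢ = 2·7 + 3·15 + 1·2 = 61; Σxᵢ² = 14; σ²/τ² = 4.5.
β̂_MAP = 61 / (14 + 4.5) = 61/18.5 ≈ 3.297.

β̂_MAP = 3.297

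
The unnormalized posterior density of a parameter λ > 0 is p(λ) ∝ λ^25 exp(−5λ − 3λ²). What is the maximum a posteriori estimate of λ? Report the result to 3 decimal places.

ℓ'(λ) = 25/λ − 5 − 6λ. Setting this to zero and multiplying by λ: 6λ² + 5λ − 25 = 0.
λ = (−5 + √(5² + 4·6·25)) / (2·6) = (−5 + √625) / 12 = (−5 + 25)/12 = 5/3.
ℓ''(λ) = −25/λ² − 6 < 0, confirming a maximum.

λ̂_MAP = 1.667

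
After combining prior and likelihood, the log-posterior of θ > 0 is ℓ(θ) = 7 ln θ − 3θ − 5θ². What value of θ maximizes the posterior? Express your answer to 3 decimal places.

ℓ'(θ) = 7/θ − 3 − 10θ. Setting this to zero and multiplying by θ: 10θ² + 3θ − 7 = 0.
θ = (−3 + √(3² + 4·10·7)) / (2·10) = (−3 + √289) / 20 = (−3 + 17)/20 = 7/10.
ℓ''(θ) = −7/θ² − 10 < 0, confirming a maximum.

θ̂_MAP = 0.700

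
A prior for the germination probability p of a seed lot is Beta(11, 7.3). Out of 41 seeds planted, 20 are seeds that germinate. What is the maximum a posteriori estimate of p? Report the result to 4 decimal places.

Prior: Beta(11, 7.3).
Data: 20 successes in 41 trials. The binomial likelihood contributes p^20(1−p)^21, so the posterior is Beta(11+20, 7.3+21) = Beta(31, 28.3).
For Beta(a, b) with a, b > 1 the mode is (a−1)/(a+b−2) = 30/57.3 ≈ 0.5236.

p̂_MAP = 0.5236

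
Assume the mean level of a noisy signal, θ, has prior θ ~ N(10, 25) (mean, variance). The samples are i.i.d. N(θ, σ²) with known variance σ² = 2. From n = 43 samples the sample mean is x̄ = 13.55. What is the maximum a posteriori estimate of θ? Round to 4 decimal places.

n = 43, x̄ = 13.55.
For a Normal prior and Normal likelihood with known variance, the posterior is Normal; its mode equals its mean, the precision-weighted average.
Prior precision 1/σ₀² = 1/25 = 0.04; data precision n/σ² = 43/2 = 21.5.
θ̂ = (0.04·10 + 21.5·13.55) / (0.04 + 21.5) = 291.725/21.54 = 58345/4308 ≈ 13.5434.

θ̂_MAP = 13.5434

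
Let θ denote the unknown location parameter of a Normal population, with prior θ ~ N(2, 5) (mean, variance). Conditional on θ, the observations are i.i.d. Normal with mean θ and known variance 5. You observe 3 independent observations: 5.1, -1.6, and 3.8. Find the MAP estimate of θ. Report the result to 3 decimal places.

θ̂_MAP = 2.325

n = 3; x̄ = (5.1 + (-1.6) + 3.8)/3 = 7.3/3 = 73/30 ≈ 2.4333.
For a Normal prior and Normal likelihood with known variance, the posterior is Normal; its mode equals its mean, the precision-weighted average.
Prior precision 1/σ₀² = 1/5 = 0.2; data precision n/σ² = 3/5 = 0.6.
θ̂ = (0.2·2 + 0.6·(73/30)) / (0.2 + 0.6) = 1.86/0.8 = 2.325.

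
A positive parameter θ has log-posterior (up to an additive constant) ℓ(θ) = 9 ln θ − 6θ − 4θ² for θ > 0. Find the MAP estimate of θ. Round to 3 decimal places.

ℓ'(θ) = 9/θ − 6 − 8θ. Setting this to zero and multiplying by θ: 8θ² + 6θ − 9 = 0.
θ = (−6 + √(6² + 4·8·9)) / (2·8) = (−6 + √324) / 16 = (−6 + 18)/16 = 3/4.
ℓ''(θ) = −9/θ² − 8 < 0, confirming a maximum.

θ̂_MAP = 0.750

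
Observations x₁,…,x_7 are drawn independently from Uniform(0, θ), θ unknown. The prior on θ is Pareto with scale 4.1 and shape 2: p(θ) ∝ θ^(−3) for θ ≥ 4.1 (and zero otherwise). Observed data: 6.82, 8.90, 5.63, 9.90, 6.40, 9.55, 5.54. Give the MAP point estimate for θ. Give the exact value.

The Uniform(0, θ) likelihood is θ^(−n) for θ ≥ max(xᵢ), zero otherwise. Here max(xᵢ) = 9.90.
Posterior ∝ θ^(−3) · θ^(−7) = θ^(−10) on θ ≥ max(4.1, 9.90) = 9.90.
This density is strictly decreasing in θ, so the posterior mode lies at the lower boundary of the support.

θ̂_MAP = 9.90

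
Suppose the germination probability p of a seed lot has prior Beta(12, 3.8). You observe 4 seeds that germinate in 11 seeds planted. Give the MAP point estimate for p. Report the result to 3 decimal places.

p̂_MAP = 0.605

Prior: Beta(12, 3.8).
Data: 4 successes in 11 trials. The binomial likelihood contributes p^4(1−p)^7, so the posterior is Beta(12+4, 3.8+7) = Beta(16, 10.8).
For Beta(a, b) with a, b > 1 the mode is (a−1)/(a+b−2) = 15/24.8 ≈ 0.605.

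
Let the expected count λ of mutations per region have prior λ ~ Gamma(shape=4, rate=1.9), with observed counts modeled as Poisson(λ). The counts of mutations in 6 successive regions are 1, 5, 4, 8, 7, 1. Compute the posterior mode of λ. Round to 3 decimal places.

λ̂_MAP = 3.671

Σxᵢ = 1+5+4+8+7+1 = 26, with n = 6.
Posterior ∝ λ^3e^(−1.9λ) · λ^26e^(−6λ) = λ^29e^(−7.9λ), i.e. Gamma(shape=30, rate=7.9).
The mode of a Gamma(a, b) with a ≥ 1 (shape–rate) is (a−1)/b = 29/7.9 ≈ 3.671.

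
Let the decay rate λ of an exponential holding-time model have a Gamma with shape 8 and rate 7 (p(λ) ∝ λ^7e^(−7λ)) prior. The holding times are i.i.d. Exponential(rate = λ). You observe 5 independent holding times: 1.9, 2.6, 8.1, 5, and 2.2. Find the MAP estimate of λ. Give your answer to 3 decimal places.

The Exponential(rate=λ) likelihood is ∝ λ^n e^(−λΣtᵢ). Here n = 5 and Σtᵢ = 1.9 + 2.6 + 8.1 + 5 + 2.2 = 19.8.
Posterior ∝ λ^7e^(−7λ) · λ^5e^(−19.8λ) = λ^12e^(−26.8λ), i.e. Gamma(13, 26.8).
Mode = (a−1)/b = 12/26.8 ≈ 0.448.

λ̂_MAP = 0.448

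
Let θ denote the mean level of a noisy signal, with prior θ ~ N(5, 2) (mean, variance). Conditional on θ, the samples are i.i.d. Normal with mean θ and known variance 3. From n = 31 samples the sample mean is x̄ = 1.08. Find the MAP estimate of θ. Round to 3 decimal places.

n = 31, x̄ = 1.08.
For a Normal prior and Normal likelihood with known variance, the posterior is Normal; its mode equals its mean, the precision-weighted average.
Prior precision 1/σ₀² = 1/2 = 0.5; data precision n/σ² = 31/3.
θ̂ = (0.5·5 + (31/3)·1.08) / (0.5 + 31/3) = 13.66/(65/6) = 2049/1625 ≈ 1.261.

θ̂_MAP = 1.261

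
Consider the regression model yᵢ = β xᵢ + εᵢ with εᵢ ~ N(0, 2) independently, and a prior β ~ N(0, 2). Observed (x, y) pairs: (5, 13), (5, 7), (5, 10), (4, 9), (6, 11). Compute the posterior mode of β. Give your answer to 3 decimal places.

β̂_MAP = 1.969

log p(β | y) = −Σ(yᵢ − βxᵢ)²/(2·2) − β²/(2·2) + const.
Setting the derivative to zero: Σxᵢ(yᵢ − βxᵢ)/2 − β/2 = 0, so β = Σxᵢyᵢ / (Σxᵢ² + σ²/τ²).
Σxᵢyᵢ = 5·13 + 5·7 + 5·10 + 4·9 + 6·11 = 252; Σxᵢ² = 127; σ²/τ² = 1.
β̂_MAP = 252 / (127 + 1) = 252/128 ≈ 1.969.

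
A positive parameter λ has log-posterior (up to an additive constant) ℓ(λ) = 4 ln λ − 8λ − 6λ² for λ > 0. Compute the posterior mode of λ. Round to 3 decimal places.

λ̂_MAP = 0.333

ℓ'(λ) = 4/λ − 8 − 12λ. Setting this to zero and multiplying by λ: 12λ² + 8λ − 4 = 0.
λ = (−8 + √(8² + 4·12·4)) / (2·12) = (−8 + √256) / 24 = (−8 + 16)/24 = 1/3.
ℓ''(λ) = −4/λ² − 12 < 0, confirming a maximum.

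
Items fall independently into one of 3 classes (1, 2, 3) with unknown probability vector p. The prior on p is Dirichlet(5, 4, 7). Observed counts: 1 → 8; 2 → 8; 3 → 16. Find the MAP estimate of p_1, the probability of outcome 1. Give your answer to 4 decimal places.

MAP estimate: 0.2667

The posterior is Dirichlet(αᵢ + nᵢ) = Dirichlet(13, 12, 23).
For a Dirichlet(a₁,…,a_K) with all aᵢ > 1, the mode has j-th component (aⱼ − 1)/(Σaᵢ − K).
Here Σaᵢ = 48 and K = 3, so p_1 = (13 − 1)/(48 − 3) = 12/45 ≈ 0.2667.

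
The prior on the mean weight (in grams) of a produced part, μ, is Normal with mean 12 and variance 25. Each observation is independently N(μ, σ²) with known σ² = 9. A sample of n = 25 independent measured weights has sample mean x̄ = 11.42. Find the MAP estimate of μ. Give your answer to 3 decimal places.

μ̂_MAP = 11.428

n = 25, x̄ = 11.42.
For a Normal prior and Normal likelihood with known variance, the posterior is Normal; its mode equals its mean, the precision-weighted average.
Prior precision 1/σ₀² = 1/25 = 0.04; data precision n/σ² = 25/9.
μ̂ = (0.04·12 + (25/9)·11.42) / (0.04 + 25/9) = (14491/450)/(634/225) = 14491/1268 ≈ 11.428.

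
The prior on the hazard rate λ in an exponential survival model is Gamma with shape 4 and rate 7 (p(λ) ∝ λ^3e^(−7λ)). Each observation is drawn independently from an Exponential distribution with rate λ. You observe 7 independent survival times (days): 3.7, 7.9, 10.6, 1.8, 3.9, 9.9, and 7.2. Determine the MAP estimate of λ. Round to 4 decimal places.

The Exponential(rate=λ) likelihood is ∝ λ^n e^(−λΣtᵢ). Here n = 7 and Σtᵢ = 3.7 + 7.9 + 10.6 + 1.8 + 3.9 + 9.9 + 7.2 = 45.
Posterior ∝ λ^3e^(−7λ) · λ^7e^(−45λ) = λ^10e^(−52λ), i.e. Gamma(11, 52).
Mode = (a−1)/b = 10/52 ≈ 0.1923.

λ̂_MAP = 0.1923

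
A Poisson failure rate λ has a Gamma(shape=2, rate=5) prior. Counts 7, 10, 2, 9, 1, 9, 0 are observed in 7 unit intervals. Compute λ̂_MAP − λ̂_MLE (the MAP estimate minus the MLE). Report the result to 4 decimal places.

Σxᵢ = 38. Posterior is Gamma(40, 12); MAP = (40−1)/12 = 39/12 ≈ 3.25000.
MLE = x̄ = 38/7 ≈ 5.42857.
Difference = 39/12 − 38/7 = -61/28 ≈ -2.1786.

MAP − MLE = -2.1786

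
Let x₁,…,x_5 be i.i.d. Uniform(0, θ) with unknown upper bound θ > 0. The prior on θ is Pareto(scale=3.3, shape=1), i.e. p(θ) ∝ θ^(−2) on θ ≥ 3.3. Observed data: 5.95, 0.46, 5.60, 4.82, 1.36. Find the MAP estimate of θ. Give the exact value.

The Uniform(0, θ) likelihood is θ^(−n) for θ ≥ max(xᵢ), zero otherwise. Here max(xᵢ) = 5.95.
Posterior ∝ θ^(−2) · θ^(−5) = θ^(−7) on θ ≥ max(3.3, 5.95) = 5.95.
This density is strictly decreasing in θ, so the posterior mode lies at the lower boundary of the support.

θ̂_MAP = 5.95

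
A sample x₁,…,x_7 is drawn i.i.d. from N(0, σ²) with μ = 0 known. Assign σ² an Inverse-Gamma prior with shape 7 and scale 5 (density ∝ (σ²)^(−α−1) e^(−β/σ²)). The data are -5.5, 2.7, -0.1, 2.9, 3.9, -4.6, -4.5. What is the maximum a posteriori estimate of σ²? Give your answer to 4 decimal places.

σ̂²_MAP = 4.8948

Sum of squared deviations about the known mean: SS = (-5.5−0)² + (2.7−0)² + (-0.1−0)² + (2.9−0)² + (3.9−0)² + (-4.6−0)² + (-4.5−0)² = 102.58.
The Normal likelihood contributes (σ²)^(−n/2) exp(−SS/(2σ²)), so the posterior is Inverse-Gamma(α + n/2, β + SS/2) = Inverse-Gamma(10.5, 56.29).
The mode of Inverse-Gamma(a, b) is b/(a+1) = 56.29/11.5 ≈ 4.8948.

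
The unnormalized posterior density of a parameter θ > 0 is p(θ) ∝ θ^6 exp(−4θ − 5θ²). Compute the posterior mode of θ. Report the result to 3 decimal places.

ℓ'(θ) = 6/θ − 4 − 10θ. Setting this to zero and multiplying by θ: 10θ² + 4θ − 6 = 0.
θ = (−4 + √(4² + 4·10·6)) / (2·10) = (−4 + √256) / 20 = (−4 + 16)/20 = 3/5.
ℓ''(θ) = −6/θ² − 10 < 0, confirming a maximum.

θ̂_MAP = 0.600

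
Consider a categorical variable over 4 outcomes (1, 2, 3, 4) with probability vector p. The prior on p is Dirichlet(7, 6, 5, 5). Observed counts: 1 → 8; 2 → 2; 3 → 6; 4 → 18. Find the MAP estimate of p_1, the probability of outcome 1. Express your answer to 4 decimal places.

The posterior is Dirichlet(αᵢ + nᵢ) = Dirichlet(15, 8, 11, 23).
For a Dirichlet(a₁,…,a_K) with all aᵢ > 1, the mode has j-th component (aⱼ − 1)/(Σaᵢ − K).
Here Σaᵢ = 57 and K = 4, so p_1 = (15 − 1)/(57 − 4) = 14/53 ≈ 0.2642.

MAP estimate: 0.2642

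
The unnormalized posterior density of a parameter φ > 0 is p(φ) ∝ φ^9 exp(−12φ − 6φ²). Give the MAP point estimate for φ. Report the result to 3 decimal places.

φ̂_MAP = 0.500

ℓ'(φ) = 9/φ − 12 − 12φ. Setting this to zero and multiplying by φ: 12φ² + 12φ − 9 = 0.
φ = (−12 + √(12² + 4·12·9)) / (2·12) = (−12 + √576) / 24 = (−12 + 24)/24 = 1/2.
ℓ''(φ) = −9/φ² − 12 < 0, confirming a maximum.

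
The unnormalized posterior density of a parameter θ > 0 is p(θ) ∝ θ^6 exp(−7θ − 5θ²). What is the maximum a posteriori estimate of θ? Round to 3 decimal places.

θ̂_MAP = 0.500

ℓ'(θ) = 6/θ − 7 − 10θ. Setting this to zero and multiplying by θ: 10θ² + 7θ − 6 = 0.
θ = (−7 + √(7² + 4·10·6)) / (2·10) = (−7 + √289) / 20 = (−7 + 17)/20 = 1/2.
ℓ''(θ) = −6/θ² − 10 < 0, confirming a maximum.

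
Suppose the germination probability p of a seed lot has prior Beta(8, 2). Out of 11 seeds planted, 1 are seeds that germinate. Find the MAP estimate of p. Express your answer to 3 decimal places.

Prior: Beta(8, 2).
Data: 1 success in 11 trials. The binomial likelihood contributes p(1−p)^10, so the posterior is Beta(8+1, 2+10) = Beta(9, 12).
For Beta(a, b) with a, b > 1 the mode is (a−1)/(a+b−2) = 8/19 ≈ 0.421.

p̂_MAP = 0.421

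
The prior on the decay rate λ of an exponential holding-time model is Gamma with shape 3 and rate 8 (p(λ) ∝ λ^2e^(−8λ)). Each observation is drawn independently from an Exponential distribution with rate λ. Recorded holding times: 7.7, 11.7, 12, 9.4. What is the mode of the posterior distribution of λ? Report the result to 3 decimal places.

The Exponential(rate=λ) likelihood is ∝ λ^n e^(−λΣtᵢ). Here n = 4 and Σtᵢ = 7.7 + 11.7 + 12 + 9.4 = 40.8.
Posterior ∝ λ^2e^(−8λ) · λ^4e^(−40.8λ) = λ^6e^(−48.8λ), i.e. Gamma(7, 48.8).
Mode = (a−1)/b = 6/48.8 ≈ 0.123.

λ̂_MAP = 0.123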